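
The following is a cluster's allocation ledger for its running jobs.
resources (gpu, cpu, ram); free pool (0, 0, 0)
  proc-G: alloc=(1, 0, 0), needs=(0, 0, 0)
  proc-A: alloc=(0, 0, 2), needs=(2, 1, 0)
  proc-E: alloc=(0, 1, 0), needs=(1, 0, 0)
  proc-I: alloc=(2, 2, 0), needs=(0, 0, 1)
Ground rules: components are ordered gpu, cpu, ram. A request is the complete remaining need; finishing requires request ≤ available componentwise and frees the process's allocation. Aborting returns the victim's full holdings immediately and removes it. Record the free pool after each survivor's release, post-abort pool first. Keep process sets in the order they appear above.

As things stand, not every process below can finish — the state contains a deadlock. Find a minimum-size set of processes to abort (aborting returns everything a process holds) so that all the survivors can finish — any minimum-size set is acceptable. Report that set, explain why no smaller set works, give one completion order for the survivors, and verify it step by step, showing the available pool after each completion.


Abort proc-A.
Key observation: proc-I was stuck for good until proc-A gave back (0, 0, 2); in the order shown it finishes at step 1.
Why nothing smaller works: aborting no one leaves the state deadlocked as given.
One survivor order: proc-I, proc-E, proc-G. Walking it through (post-abort pool first):
  pool = (0, 0, 2)
  proc-I needs (0, 0, 1) <= (0, 0, 2) -> finishes; pool += (2, 2, 0) = (2, 2, 2)
  proc-E needs (1, 0, 0) <= (2, 2, 2) -> finishes; pool += (0, 1, 0) = (2, 3, 2)
  proc-G needs (0, 0, 0) <= (2, 3, 2) -> finishes; pool += (1, 0, 0) = (3, 3, 2)


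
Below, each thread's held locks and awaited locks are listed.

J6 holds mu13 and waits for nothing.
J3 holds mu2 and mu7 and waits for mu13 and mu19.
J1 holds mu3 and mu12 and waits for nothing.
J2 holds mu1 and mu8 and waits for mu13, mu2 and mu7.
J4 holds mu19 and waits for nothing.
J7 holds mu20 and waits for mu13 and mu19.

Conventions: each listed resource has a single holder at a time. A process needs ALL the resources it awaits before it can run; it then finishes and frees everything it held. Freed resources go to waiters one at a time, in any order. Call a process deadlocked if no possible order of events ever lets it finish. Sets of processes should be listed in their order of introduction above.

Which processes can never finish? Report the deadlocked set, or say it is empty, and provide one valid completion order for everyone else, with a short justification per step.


No process is deadlocked.
Key observation: no waiting chain loops back on itself — every chain ends at a process that waits on nothing, so everyone eventually runs.
The rest can finish in the order J6, J4, J3, J2, J1, J7.
Walking it through:
  J6: no waits; runs immediately, freeing mu13
  J4: no waits; runs immediately, freeing mu19
  run J3 (all its waits — mu13 and mu19 — are resolved); releases mu2 and mu7
  run J2 (all its waits — mu13, mu2 and mu7 — are resolved); releases mu1 and mu8
  J1: no waits; runs immediately, freeing mu3 and mu12
  run J7 (all its waits — mu13 and mu19 — are resolved); releases mu20


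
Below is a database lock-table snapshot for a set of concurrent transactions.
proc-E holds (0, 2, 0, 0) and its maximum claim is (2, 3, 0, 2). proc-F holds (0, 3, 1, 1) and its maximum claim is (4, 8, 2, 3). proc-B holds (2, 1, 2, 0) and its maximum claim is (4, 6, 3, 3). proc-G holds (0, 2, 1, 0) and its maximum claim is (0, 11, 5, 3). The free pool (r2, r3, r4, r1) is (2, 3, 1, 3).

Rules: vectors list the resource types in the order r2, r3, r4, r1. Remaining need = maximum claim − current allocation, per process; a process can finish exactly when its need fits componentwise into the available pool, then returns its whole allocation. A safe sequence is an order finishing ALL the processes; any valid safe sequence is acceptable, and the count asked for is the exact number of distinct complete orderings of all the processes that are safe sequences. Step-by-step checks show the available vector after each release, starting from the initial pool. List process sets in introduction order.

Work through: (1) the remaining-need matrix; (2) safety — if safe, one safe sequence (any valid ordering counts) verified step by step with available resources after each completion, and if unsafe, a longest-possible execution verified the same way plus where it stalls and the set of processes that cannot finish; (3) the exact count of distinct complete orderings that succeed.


(1) Remaining need (order r2, r3, r4, r1):
  proc-E: (2, 1, 0, 2)
  proc-F: (4, 5, 1, 2)
  proc-B: (2, 5, 1, 3)
  proc-G: (0, 9, 4, 3)
(2) SAFE. One safe sequence: proc-E, proc-B, proc-F, proc-G.
Key observation: reading the order forward, proc-E is the first process whose need (2, 1, 0, 2) meets the free pool (2, 3, 1, 3) exactly on a resource it requests.
Verifying each step:
  pool = (2, 3, 1, 3)
  run proc-E (needs (2, 1, 0, 2), free (2, 3, 1, 3)); after release of (0, 2, 0, 0) the pool is (2, 5, 1, 3)
  run proc-B (needs (2, 5, 1, 3), free (2, 5, 1, 3)); after release of (2, 1, 2, 0) the pool is (4, 6, 3, 3)
  run proc-F (needs (4, 5, 1, 2), free (4, 6, 3, 3)); after release of (0, 3, 1, 1) the pool is (4, 9, 4, 4)
  run proc-G (needs (0, 9, 4, 3), free (4, 9, 4, 4)); after release of (0, 2, 1, 0) the pool is (4, 11, 5, 4)
(3) The exact count: 1 of the possible complete orderings is a safe sequence.


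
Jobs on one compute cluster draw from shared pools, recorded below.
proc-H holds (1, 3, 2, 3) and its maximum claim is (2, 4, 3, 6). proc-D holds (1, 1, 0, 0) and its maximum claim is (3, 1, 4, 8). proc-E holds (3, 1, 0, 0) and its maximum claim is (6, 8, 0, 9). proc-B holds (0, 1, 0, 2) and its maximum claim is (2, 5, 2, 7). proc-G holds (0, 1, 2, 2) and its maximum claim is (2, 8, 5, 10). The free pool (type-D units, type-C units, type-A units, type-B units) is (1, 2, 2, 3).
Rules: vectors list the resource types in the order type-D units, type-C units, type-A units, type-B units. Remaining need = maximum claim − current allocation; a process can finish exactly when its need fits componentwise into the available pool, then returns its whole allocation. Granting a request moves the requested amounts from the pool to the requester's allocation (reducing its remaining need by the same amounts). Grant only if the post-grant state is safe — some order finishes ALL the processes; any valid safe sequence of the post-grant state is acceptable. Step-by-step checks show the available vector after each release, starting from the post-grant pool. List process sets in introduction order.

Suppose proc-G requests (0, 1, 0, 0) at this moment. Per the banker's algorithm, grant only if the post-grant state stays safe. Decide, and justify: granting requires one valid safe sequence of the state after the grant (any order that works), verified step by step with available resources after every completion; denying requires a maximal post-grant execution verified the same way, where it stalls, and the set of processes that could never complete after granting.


GRANT: granting preserves safety; a valid post-grant sequence is proc-H, proc-B, proc-D, proc-G, proc-E.
Key observation: even at the reduced pool (1, 1, 2, 3), proc-H fits immediately, so safety survives the grant.
Check on the post-grant state, step by step:
  pool = (1, 1, 2, 3)
  proc-H needs (1, 1, 1, 3) <= (1, 1, 2, 3) -> finishes; pool += (1, 3, 2, 3) = (2, 4, 4, 6)
  proc-B needs (2, 4, 2, 5) <= (2, 4, 4, 6) -> finishes; pool += (0, 1, 0, 2) = (2, 5, 4, 8)
  proc-D needs (2, 0, 4, 8) <= (2, 5, 4, 8) -> finishes; pool += (1, 1, 0, 0) = (3, 6, 4, 8)
  proc-G needs (2, 6, 3, 8) <= (3, 6, 4, 8) -> finishes; pool += (0, 2, 2, 2) = (3, 8, 6, 10)
  proc-E needs (3, 7, 0, 9) <= (3, 8, 6, 10) -> finishes; pool += (3, 1, 0, 0) = (6, 9, 6, 10)


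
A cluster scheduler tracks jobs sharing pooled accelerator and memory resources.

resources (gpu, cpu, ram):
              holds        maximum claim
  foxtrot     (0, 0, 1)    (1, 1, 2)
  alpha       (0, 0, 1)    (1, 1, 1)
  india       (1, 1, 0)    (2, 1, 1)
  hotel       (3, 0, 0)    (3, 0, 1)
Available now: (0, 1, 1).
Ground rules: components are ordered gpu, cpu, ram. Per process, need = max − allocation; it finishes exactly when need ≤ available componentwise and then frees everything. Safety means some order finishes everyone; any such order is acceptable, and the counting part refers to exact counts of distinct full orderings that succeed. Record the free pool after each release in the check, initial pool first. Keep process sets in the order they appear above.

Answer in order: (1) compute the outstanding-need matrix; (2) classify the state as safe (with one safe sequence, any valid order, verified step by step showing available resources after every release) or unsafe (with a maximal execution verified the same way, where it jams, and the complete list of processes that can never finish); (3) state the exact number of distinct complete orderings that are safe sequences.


(1) Outstanding need per process (order gpu, cpu, ram):
  foxtrot: (1, 1, 1)
  alpha: (1, 1, 0)
  india: (1, 0, 1)
  hotel: (0, 0, 1)
(2) SAFE, for example via the order hotel, india, foxtrot, alpha.
Key observation: reading the order forward, hotel is the first process whose need (0, 0, 1) meets the free pool (0, 1, 1) exactly on a resource it requests.
Step-by-step check:
  pool = (0, 1, 1)
  hotel: need (0, 0, 1) fits (0, 1, 1); releases (3, 0, 0), pool now (3, 1, 1)
  india: need (1, 0, 1) fits (3, 1, 1); releases (1, 1, 0), pool now (4, 2, 1)
  foxtrot: need (1, 1, 1) fits (4, 2, 1); releases (0, 0, 1), pool now (4, 2, 2)
  alpha: need (1, 1, 0) fits (4, 2, 2); releases (0, 0, 1), pool now (4, 2, 3)
(3) Precisely 6 of the possible complete orderings are safe sequences.


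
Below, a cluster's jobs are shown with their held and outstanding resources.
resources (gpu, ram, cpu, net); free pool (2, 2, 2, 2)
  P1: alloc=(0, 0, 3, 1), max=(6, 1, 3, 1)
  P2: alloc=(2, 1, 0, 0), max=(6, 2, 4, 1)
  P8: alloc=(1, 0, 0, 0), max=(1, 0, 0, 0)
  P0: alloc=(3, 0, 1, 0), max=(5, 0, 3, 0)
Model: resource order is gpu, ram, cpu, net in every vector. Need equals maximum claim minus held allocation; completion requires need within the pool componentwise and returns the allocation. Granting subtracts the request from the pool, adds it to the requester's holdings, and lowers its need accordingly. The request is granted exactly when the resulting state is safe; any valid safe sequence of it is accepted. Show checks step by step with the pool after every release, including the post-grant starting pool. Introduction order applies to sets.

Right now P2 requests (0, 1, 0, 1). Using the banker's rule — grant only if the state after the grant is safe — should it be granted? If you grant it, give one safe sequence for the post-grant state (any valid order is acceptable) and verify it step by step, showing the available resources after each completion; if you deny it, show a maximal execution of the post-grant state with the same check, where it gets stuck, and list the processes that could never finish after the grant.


GRANT: granting preserves safety; a valid post-grant sequence is P0, P8, P1, P2.
Key observation: the transfer keeps a workable pool ((2, 1, 2, 1)); P0 starts the safe sequence.
Check on the post-grant state, step by step:
  pool = (2, 1, 2, 1)
  P0 needs (2, 0, 2, 0) <= (2, 1, 2, 1) -> finishes; pool += (3, 0, 1, 0) = (5, 1, 3, 1)
  P8 needs (0, 0, 0, 0) <= (5, 1, 3, 1) -> finishes; pool += (1, 0, 0, 0) = (6, 1, 3, 1)
  P1 needs (6, 1, 0, 0) <= (6, 1, 3, 1) -> finishes; pool += (0, 0, 3, 1) = (6, 1, 6, 2)
  P2 needs (4, 0, 4, 0) <= (6, 1, 6, 2) -> finishes; pool += (2, 2, 0, 1) = (8, 3, 6, 3)


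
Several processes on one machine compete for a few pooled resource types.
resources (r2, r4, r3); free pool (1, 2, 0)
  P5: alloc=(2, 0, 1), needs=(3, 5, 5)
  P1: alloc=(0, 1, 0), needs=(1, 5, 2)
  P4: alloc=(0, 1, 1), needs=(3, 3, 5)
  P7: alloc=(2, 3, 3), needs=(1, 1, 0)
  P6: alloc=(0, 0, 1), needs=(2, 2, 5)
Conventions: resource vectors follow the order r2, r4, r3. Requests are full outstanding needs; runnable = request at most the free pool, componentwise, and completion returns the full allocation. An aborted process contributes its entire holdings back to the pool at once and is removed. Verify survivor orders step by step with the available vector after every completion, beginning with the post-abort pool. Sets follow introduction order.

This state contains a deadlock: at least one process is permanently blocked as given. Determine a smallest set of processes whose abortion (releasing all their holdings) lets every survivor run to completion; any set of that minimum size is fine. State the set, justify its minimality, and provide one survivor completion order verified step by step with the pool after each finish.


Abort P4 and P6.
Key observation: P5 was stuck for good until P4 and P6 gave back (0, 1, 2); in the order shown it finishes at step 2.
Why nothing smaller works — every single abort fails: P5 alone leaves P4 blocked (short on r3); P1 alone leaves P5 blocked (short on r3); P4 alone leaves P5 blocked (short on r3); P7 alone leaves P5 blocked (short on r3); P6 alone leaves P5 blocked (short on r3).
Survivors finish in the order: P7, P5, P1. Verifying each step (pool after the aborts first):
  pool = (1, 3, 2)
  P7 needs (1, 1, 0) <= (1, 3, 2) -> finishes; pool += (2, 3, 3) = (3, 6, 5)
  P5 needs (3, 5, 5) <= (3, 6, 5) -> finishes; pool += (2, 0, 1) = (5, 6, 6)
  P1 needs (1, 5, 2) <= (5, 6, 6) -> finishes; pool += (0, 1, 0) = (5, 7, 6)


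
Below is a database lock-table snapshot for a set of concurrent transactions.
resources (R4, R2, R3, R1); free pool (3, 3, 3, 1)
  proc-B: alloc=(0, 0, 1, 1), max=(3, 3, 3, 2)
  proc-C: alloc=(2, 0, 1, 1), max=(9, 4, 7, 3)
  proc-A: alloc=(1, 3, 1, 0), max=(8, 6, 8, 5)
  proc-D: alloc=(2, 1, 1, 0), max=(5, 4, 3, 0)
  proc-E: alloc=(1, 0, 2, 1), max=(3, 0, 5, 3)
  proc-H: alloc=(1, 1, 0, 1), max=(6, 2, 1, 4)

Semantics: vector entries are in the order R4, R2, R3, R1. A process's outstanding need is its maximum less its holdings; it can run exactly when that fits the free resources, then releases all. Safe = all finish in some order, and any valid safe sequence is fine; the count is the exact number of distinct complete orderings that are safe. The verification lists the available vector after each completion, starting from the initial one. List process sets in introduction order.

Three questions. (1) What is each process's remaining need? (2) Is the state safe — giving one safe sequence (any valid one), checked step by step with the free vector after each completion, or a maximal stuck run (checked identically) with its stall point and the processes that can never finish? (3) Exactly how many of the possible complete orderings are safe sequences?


(1) Outstanding need per process (order R4, R2, R3, R1):
  proc-B: (3, 3, 2, 1)
  proc-C: (7, 4, 6, 2)
  proc-A: (7, 3, 7, 5)
  proc-D: (3, 3, 2, 0)
  proc-E: (2, 0, 3, 2)
  proc-H: (5, 1, 1, 3)
(2) The state is SAFE; one workable sequence: proc-B, proc-D, proc-E, proc-H, proc-C, proc-A.
Key observation: the first exact fit in this order is proc-B — it needs (3, 3, 2, 1) with (3, 3, 3, 1) free, meeting a requested resource to the last unit.
Walking it through:
  pool = (3, 3, 3, 1)
  proc-B needs (3, 3, 2, 1) <= (3, 3, 3, 1) -> finishes; pool += (0, 0, 1, 1) = (3, 3, 4, 2)
  proc-D needs (3, 3, 2, 0) <= (3, 3, 4, 2) -> finishes; pool += (2, 1, 1, 0) = (5, 4, 5, 2)
  proc-E needs (2, 0, 3, 2) <= (5, 4, 5, 2) -> finishes; pool += (1, 0, 2, 1) = (6, 4, 7, 3)
  proc-H needs (5, 1, 1, 3) <= (6, 4, 7, 3) -> finishes; pool += (1, 1, 0, 1) = (7, 5, 7, 4)
  proc-C needs (7, 4, 6, 2) <= (7, 5, 7, 4) -> finishes; pool += (2, 0, 1, 1) = (9, 5, 8, 5)
  proc-A needs (7, 3, 7, 5) <= (9, 5, 8, 5) -> finishes; pool += (1, 3, 1, 0) = (10, 8, 9, 5)
(3) Precisely 3 of the possible complete orderings are safe sequences.


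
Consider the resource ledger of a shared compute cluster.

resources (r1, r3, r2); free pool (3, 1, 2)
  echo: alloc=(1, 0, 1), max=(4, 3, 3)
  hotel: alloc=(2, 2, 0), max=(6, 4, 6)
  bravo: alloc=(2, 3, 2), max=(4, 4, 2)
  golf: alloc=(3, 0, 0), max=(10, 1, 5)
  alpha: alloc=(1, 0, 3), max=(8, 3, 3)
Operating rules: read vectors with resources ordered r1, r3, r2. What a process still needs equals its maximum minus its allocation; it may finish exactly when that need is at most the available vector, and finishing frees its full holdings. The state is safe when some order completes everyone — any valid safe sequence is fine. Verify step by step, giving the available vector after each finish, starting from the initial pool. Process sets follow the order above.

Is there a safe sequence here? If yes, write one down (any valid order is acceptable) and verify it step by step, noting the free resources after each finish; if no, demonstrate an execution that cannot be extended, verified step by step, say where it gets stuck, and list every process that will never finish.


The state is UNSAFE.
Key observation: after bravo, echo the pool peaks at (6, 4, 5), and each blocked process is short somewhere: hotel on r2; golf on r1; alpha on r1.
Going as far as possible: bravo, echo; after that, nothing fits. Walking it through:
  pool = (3, 1, 2)
  bravo: need (2, 1, 0) fits (3, 1, 2); releases (2, 3, 2), pool now (5, 4, 4)
  echo: need (3, 3, 2) fits (5, 4, 4); releases (1, 0, 1), pool now (6, 4, 5)
  hotel still needs (4, 2, 6) but only (6, 4, 5) is free — short on r2
  golf still needs (7, 1, 5) but only (6, 4, 5) is free — short on r1
  alpha still needs (7, 3, 0) but only (6, 4, 5) is free — short on r1
Processes that can never finish: hotel, golf and alpha.


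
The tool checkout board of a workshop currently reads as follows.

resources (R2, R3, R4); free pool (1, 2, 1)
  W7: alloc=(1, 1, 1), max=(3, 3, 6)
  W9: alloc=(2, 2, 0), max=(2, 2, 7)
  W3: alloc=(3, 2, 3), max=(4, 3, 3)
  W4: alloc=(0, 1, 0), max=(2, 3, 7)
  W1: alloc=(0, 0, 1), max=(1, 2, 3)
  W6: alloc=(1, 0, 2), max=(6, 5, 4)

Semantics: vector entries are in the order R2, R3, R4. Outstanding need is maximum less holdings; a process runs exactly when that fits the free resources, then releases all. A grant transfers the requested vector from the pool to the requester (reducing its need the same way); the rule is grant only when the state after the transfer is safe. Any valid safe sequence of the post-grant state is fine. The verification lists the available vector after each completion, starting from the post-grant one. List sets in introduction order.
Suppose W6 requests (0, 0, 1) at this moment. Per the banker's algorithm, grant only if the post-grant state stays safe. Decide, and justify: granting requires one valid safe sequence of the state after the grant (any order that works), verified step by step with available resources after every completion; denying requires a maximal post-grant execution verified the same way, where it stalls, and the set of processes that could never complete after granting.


DENY. Granting would leave the state unsafe.
Key observation: after W3, W1 the pool peaks at (4, 4, 4), and each blocked process is short somewhere: W7 on R4; W9 on R4; W4 on R4; W6 on R2, R3.
On the post-grant state, W3, W1 is a maximal run — nothing extends it. Check, step by step:
  pool = (1, 2, 0)
  W3: need (1, 1, 0) fits (1, 2, 0); releases (3, 2, 3), pool now (4, 4, 3)
  W1: need (1, 2, 2) fits (4, 4, 3); releases (0, 0, 1), pool now (4, 4, 4)
  W7 still needs (2, 2, 5) but only (4, 4, 4) is free — short on R4
  W9 still needs (0, 0, 7) but only (4, 4, 4) is free — short on R4
  W4 still needs (2, 2, 7) but only (4, 4, 4) is free — short on R4
  W6 still needs (5, 5, 1) but only (4, 4, 4) is free — short on R2 and R3
Processes that could never finish after the grant: W7, W9, W4 and W6.


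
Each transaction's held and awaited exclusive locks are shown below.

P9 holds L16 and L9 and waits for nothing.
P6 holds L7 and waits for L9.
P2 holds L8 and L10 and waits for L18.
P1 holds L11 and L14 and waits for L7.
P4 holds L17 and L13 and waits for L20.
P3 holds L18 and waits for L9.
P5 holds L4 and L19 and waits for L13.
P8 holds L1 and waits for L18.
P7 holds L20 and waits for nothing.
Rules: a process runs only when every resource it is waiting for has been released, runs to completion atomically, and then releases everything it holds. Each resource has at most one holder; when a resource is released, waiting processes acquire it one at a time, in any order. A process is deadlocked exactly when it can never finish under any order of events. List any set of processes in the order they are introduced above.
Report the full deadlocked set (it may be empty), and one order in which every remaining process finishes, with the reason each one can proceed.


Nothing here is deadlocked.
Key observation: every chain of waits terminates; starting from the processes that wait on nothing, all the rest unlock in turn.
A valid finishing order for the others: P7, P9, P6, P3, P4, P5, P8, P2, P1.
Step-by-step check:
  P7: no waits; runs immediately, freeing L20
  P9: no waits; runs immediately, freeing L16 and L9
  run P6 (all its waits — L9 — are resolved); releases L7
  run P3 (all its waits — L9 — are resolved); releases L18
  run P4 (all its waits — L20 — are resolved); releases L17 and L13
  run P5 (all its waits — L13 — are resolved); releases L4 and L19
  run P8 (all its waits — L18 — are resolved); releases L1
  run P2 (all its waits — L18 — are resolved); releases L8 and L10
  run P1 (all its waits — L7 — are resolved); releases L11 and L14


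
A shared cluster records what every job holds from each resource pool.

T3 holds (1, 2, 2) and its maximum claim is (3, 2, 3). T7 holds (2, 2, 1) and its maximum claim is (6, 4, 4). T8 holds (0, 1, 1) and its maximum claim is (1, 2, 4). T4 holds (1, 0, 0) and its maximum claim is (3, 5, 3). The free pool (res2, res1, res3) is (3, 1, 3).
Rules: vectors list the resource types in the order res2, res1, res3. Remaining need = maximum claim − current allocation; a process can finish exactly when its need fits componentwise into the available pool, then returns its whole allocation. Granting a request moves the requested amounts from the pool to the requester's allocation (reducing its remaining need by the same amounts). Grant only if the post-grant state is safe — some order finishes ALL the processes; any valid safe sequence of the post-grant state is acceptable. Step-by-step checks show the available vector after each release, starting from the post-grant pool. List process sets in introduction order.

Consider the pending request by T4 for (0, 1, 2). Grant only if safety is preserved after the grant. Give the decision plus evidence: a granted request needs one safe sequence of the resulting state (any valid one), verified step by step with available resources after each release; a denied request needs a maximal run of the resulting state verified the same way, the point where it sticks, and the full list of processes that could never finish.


GRANT — the state after the grant stays safe, e.g. via T3, T8, T7, T4.
Key observation: post-grant, (3, 0, 1) remains, and an order beginning with T3 completes everyone.
Verifying the post-grant state step by step:
  pool = (3, 0, 1)
  T3: need (2, 0, 1) fits (3, 0, 1); releases (1, 2, 2), pool now (4, 2, 3)
  T8: need (1, 1, 3) fits (4, 2, 3); releases (0, 1, 1), pool now (4, 3, 4)
  T7: need (4, 2, 3) fits (4, 3, 4); releases (2, 2, 1), pool now (6, 5, 5)
  T4: need (2, 4, 1) fits (6, 5, 5); releases (1, 1, 2), pool now (7, 6, 7)


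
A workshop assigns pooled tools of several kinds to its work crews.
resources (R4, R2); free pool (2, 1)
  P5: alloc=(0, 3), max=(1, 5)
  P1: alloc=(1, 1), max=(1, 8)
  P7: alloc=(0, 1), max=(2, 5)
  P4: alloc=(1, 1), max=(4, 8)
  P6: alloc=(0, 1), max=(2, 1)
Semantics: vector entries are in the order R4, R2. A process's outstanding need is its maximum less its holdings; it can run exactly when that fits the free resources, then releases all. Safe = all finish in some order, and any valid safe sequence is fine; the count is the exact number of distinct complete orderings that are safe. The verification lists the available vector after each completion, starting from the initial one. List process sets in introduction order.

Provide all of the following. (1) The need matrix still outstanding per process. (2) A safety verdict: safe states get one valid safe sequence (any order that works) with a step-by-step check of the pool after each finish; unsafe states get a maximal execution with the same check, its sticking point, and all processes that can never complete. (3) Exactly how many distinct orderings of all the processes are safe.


(1) Need matrix, components ordered R4, R2:
  P5: (1, 2)
  P1: (0, 7)
  P7: (2, 4)
  P4: (3, 7)
  P6: (2, 0)
(2) UNSAFE — no complete ordering exists.
Key observation: once P6, P5, P7 finish, the pool peaks at (2, 6) — and every remaining process still needs more R2 than that.
Going as far as possible: P6, P5, P7; after that, nothing fits. Check, step by step:
  pool = (2, 1)
  run P6 (needs (2, 0), free (2, 1)); after release of (0, 1) the pool is (2, 2)
  run P5 (needs (1, 2), free (2, 2)); after release of (0, 3) the pool is (2, 5)
  run P7 (needs (2, 4), free (2, 5)); after release of (0, 1) the pool is (2, 6)
  blocked: P1 wants (0, 7), pool (2, 6) — not enough R2
  blocked: P4 wants (3, 7), pool (2, 6) — not enough R4 and R2
Never able to finish: P1 and P4.
(3) The exact count: 0 of the possible complete orderings are safe sequences.


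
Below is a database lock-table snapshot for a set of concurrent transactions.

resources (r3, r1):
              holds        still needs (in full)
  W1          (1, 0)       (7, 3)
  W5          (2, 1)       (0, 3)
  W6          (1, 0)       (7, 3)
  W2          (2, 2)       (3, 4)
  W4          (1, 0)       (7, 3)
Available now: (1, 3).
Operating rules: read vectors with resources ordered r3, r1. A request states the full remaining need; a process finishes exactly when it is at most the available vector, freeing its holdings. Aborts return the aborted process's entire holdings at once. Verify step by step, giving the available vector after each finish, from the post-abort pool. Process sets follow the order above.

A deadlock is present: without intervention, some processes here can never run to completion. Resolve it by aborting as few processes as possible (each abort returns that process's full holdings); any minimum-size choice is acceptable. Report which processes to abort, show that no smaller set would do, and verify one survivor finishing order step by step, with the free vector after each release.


Abort W1 and W4.
Key observation: no ordering could ever have run W6 before the abort of W1 and W4; with (2, 0) back in the pool it fits at step 3.
Why nothing smaller works — every single abort fails: W1 alone leaves W6 blocked (short on r3); W5 alone leaves W1 blocked (short on r3); W6 alone leaves W1 blocked (short on r3); W2 alone leaves W1 blocked (short on r3); W4 alone leaves W1 blocked (short on r3).
The survivors complete as W5, W2, W6. Walking it through (starting from the post-abort pool):
  pool = (3, 3)
  W5 needs (0, 3) <= (3, 3) -> finishes; pool += (2, 1) = (5, 4)
  W2 needs (3, 4) <= (5, 4) -> finishes; pool += (2, 2) = (7, 6)
  W6 needs (7, 3) <= (7, 6) -> finishes; pool += (1, 0) = (8, 6)


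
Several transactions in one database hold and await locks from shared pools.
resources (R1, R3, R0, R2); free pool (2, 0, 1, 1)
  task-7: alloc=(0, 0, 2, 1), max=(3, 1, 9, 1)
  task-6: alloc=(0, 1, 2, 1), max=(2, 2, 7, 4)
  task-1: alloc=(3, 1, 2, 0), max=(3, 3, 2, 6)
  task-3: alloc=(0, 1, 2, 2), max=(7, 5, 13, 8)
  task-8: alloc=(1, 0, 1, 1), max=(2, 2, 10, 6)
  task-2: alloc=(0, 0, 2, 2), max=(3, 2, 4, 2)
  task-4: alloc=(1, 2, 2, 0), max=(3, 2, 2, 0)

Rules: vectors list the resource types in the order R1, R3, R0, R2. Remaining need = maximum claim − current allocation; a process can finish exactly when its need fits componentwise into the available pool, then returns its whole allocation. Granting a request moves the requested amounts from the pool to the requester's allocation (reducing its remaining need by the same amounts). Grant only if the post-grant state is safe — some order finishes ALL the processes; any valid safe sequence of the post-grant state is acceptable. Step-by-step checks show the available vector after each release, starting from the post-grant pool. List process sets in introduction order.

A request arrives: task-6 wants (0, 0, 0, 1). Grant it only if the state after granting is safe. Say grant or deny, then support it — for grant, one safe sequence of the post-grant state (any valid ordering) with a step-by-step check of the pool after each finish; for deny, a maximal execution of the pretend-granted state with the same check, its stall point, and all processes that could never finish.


GRANT — the state after the grant stays safe, e.g. via task-4, task-2, task-6, task-7, task-8, task-1, task-3.
Key observation: with (2, 0, 1, 0) left after the transfer, task-4 can run at once — the state stays safe.
Step-by-step check of the post-grant state:
  pool = (2, 0, 1, 0)
  run task-4 (needs (2, 0, 0, 0), free (2, 0, 1, 0)); after release of (1, 2, 2, 0) the pool is (3, 2, 3, 0)
  run task-2 (needs (3, 2, 2, 0), free (3, 2, 3, 0)); after release of (0, 0, 2, 2) the pool is (3, 2, 5, 2)
  run task-6 (needs (2, 1, 5, 2), free (3, 2, 5, 2)); after release of (0, 1, 2, 2) the pool is (3, 3, 7, 4)
  run task-7 (needs (3, 1, 7, 0), free (3, 3, 7, 4)); after release of (0, 0, 2, 1) the pool is (3, 3, 9, 5)
  run task-8 (needs (1, 2, 9, 5), free (3, 3, 9, 5)); after release of (1, 0, 1, 1) the pool is (4, 3, 10, 6)
  run task-1 (needs (0, 2, 0, 6), free (4, 3, 10, 6)); after release of (3, 1, 2, 0) the pool is (7, 4, 12, 6)
  run task-3 (needs (7, 4, 11, 6), free (7, 4, 12, 6)); after release of (0, 1, 2, 2) the pool is (7, 5, 14, 8)


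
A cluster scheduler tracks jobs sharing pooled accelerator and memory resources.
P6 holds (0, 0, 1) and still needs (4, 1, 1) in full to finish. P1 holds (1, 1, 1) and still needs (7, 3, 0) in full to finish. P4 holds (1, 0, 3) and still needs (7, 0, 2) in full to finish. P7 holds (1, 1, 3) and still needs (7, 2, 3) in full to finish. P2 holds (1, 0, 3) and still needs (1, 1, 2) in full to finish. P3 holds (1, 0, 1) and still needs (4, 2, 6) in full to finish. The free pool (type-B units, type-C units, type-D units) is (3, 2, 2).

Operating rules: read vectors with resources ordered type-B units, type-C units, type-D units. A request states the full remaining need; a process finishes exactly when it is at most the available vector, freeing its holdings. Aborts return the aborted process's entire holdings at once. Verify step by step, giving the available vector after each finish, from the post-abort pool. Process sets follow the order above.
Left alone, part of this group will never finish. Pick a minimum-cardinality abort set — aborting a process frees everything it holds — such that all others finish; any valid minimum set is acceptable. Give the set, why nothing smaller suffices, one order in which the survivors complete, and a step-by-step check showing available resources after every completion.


The answer: abort P1 and P4.
Key observation: P7 was stuck for good until P1 and P4 gave back (2, 1, 4); in the order shown it finishes at step 4.
Why nothing smaller works — every single abort fails: P6 alone leaves P1 blocked (short on type-B units and type-C units); P1 alone leaves P4 blocked (short on type-B units); P4 alone leaves P1 blocked (short on type-B units and type-C units); P7 alone leaves P1 blocked (short on type-B units); P2 alone leaves P1 blocked (short on type-B units and type-C units); P3 alone leaves P1 blocked (short on type-B units and type-C units).
One survivor order: P3, P6, P2, P7. Check, step by step (post-abort pool first):
  pool = (5, 3, 6)
  P3 needs (4, 2, 6) <= (5, 3, 6) -> finishes; pool += (1, 0, 1) = (6, 3, 7)
  P6 needs (4, 1, 1) <= (6, 3, 7) -> finishes; pool += (0, 0, 1) = (6, 3, 8)
  P2 needs (1, 1, 2) <= (6, 3, 8) -> finishes; pool += (1, 0, 3) = (7, 3, 11)
  P7 needs (7, 2, 3) <= (7, 3, 11) -> finishes; pool += (1, 1, 3) = (8, 4, 14)


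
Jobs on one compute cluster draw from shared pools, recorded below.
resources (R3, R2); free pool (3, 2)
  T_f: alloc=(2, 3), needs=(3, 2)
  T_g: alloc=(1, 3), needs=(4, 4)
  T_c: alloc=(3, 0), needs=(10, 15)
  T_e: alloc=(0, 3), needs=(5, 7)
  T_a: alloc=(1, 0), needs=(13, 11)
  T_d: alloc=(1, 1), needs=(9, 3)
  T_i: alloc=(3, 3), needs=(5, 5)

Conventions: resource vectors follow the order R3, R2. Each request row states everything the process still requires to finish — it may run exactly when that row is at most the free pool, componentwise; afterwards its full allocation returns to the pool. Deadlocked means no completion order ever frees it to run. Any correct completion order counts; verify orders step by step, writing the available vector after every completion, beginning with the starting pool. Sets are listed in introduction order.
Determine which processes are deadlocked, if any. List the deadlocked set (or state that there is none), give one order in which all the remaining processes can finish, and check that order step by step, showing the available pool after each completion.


The deadlocked set is empty.
Key observation: T_f fits the free pool immediately, and its release cascades until everyone finishes.
The rest can finish in the order T_f, T_g, T_e, T_i, T_d, T_c, T_a. Verifying each step:
  pool = (3, 2)
  T_f: need (3, 2) fits (3, 2); releases (2, 3), pool now (5, 5)
  T_g: need (4, 4) fits (5, 5); releases (1, 3), pool now (6, 8)
  T_e: need (5, 7) fits (6, 8); releases (0, 3), pool now (6, 11)
  T_i: need (5, 5) fits (6, 11); releases (3, 3), pool now (9, 14)
  T_d: need (9, 3) fits (9, 14); releases (1, 1), pool now (10, 15)
  T_c: need (10, 15) fits (10, 15); releases (3, 0), pool now (13, 15)
  T_a: need (13, 11) fits (13, 15); releases (1, 0), pool now (14, 15)


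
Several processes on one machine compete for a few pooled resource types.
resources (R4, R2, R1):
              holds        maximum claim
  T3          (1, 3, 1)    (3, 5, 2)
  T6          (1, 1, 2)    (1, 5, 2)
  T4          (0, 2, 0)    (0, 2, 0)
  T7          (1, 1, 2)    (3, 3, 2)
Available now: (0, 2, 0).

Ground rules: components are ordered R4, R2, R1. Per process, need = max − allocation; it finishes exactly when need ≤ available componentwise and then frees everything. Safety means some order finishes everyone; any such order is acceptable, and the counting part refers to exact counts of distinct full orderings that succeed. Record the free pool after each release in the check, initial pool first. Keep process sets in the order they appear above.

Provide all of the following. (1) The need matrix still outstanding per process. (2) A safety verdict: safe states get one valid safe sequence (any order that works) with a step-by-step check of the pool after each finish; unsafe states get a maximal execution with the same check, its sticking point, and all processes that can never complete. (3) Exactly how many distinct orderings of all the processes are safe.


(1) Remaining need (order R4, R2, R1):
  T3: (2, 2, 1)
  T6: (0, 4, 0)
  T4: (0, 0, 0)
  T7: (2, 2, 0)
(2) UNSAFE.
Key observation: no order helps: past T4, T6, the free pool tops out at (1, 5, 2), below what each blocked process needs in R4.
The run T4, T6 cannot be extended any further. Step-by-step check:
  pool = (0, 2, 0)
  T4: need (0, 0, 0) fits (0, 2, 0); releases (0, 2, 0), pool now (0, 4, 0)
  T6: need (0, 4, 0) fits (0, 4, 0); releases (1, 1, 2), pool now (1, 5, 2)
  T3 cannot run: need (2, 2, 1) vs free (1, 5, 2) (insufficient R4)
  T7 cannot run: need (2, 2, 0) vs free (1, 5, 2) (insufficient R4)
Never able to finish: T3 and T7.
(3) Exactly 0 of the possible complete orderings are safe sequences.


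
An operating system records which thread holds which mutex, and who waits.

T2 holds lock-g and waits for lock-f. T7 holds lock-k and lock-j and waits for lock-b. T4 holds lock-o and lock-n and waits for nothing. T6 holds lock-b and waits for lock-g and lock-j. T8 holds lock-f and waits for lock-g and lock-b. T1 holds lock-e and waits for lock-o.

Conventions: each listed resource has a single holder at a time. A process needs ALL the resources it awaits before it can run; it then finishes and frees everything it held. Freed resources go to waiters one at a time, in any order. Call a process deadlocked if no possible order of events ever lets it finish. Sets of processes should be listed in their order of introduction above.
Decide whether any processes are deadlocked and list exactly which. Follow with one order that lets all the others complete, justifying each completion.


The deadlocked set is T2, T7, T6 and T8.
Key observation: the wait chain closes on itself along T2 -> T8 -> T2; T7 and T6 are caught in further circular waits.
The rest can finish in the order T4, T1.
Verifying each step:
  T4 waits on nothing -> runs at once and releases lock-o and lock-n
  T1 waits on lock-o — all released -> runs and releases lock-e


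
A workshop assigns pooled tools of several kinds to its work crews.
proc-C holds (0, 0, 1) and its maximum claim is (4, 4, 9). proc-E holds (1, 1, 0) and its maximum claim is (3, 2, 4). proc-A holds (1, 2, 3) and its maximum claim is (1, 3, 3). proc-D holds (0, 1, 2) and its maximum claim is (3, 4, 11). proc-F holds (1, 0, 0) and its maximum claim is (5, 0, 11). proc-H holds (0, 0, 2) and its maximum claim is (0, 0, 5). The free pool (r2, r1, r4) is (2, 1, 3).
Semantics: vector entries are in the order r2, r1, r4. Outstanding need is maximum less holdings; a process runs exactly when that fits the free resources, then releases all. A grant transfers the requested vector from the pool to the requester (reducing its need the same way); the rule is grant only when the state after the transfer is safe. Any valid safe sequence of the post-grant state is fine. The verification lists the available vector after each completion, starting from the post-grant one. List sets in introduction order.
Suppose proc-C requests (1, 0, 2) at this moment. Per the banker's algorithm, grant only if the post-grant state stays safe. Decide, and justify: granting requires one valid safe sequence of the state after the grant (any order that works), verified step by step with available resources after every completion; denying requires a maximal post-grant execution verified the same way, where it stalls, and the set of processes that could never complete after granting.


GRANT: granting preserves safety; a valid post-grant sequence is proc-A, proc-H, proc-E, proc-C, proc-D, proc-F.
Key observation: the transfer keeps a workable pool ((1, 1, 1)); proc-A starts the safe sequence.
Check on the post-grant state, step by step:
  pool = (1, 1, 1)
  proc-A: need (0, 1, 0) fits (1, 1, 1); releases (1, 2, 3), pool now (2, 3, 4)
  proc-H: need (0, 0, 3) fits (2, 3, 4); releases (0, 0, 2), pool now (2, 3, 6)
  proc-E: need (2, 1, 4) fits (2, 3, 6); releases (1, 1, 0), pool now (3, 4, 6)
  proc-C: need (3, 4, 6) fits (3, 4, 6); releases (1, 0, 3), pool now (4, 4, 9)
  proc-D: need (3, 3, 9) fits (4, 4, 9); releases (0, 1, 2), pool now (4, 5, 11)
  proc-F: need (4, 0, 11) fits (4, 5, 11); releases (1, 0, 0), pool now (5, 5, 11)


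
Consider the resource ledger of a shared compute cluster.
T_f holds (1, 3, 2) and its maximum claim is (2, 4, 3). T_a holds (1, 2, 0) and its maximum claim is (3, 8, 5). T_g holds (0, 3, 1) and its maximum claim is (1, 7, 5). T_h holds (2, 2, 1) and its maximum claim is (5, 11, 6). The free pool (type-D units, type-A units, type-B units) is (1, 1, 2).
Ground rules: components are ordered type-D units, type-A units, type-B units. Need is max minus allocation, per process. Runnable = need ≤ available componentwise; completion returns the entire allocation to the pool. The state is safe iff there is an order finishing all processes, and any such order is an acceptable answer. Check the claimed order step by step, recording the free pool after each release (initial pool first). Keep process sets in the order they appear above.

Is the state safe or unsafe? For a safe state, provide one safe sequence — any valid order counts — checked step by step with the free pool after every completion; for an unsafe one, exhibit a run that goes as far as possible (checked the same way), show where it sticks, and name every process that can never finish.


SAFE. One safe sequence: T_f, T_g, T_a, T_h.
Key observation: the order's first zero-slack moment is T_f ((1, 1, 1) needed, (1, 1, 2) free — a requested resource with nothing to spare).
Step-by-step check:
  pool = (1, 1, 2)
  T_f: need (1, 1, 1) fits (1, 1, 2); releases (1, 3, 2), pool now (2, 4, 4)
  T_g: need (1, 4, 4) fits (2, 4, 4); releases (0, 3, 1), pool now (2, 7, 5)
  T_a: need (2, 6, 5) fits (2, 7, 5); releases (1, 2, 0), pool now (3, 9, 5)
  T_h: need (3, 9, 5) fits (3, 9, 5); releases (2, 2, 1), pool now (5, 11, 6)
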